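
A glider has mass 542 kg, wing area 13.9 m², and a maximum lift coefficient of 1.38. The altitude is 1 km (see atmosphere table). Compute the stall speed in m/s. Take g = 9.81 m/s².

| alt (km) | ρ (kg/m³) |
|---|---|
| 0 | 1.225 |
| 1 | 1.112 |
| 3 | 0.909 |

At 1 km, from the table: ρ = 1.112 kg/m³.
Weight W = mg = 542 × 9.81 = 5317 N.
V_stall = √(2W/(ρ·S·CL,max)) = √(2 × 5317 / (1.112 × 13.9 × 1.38))
V_stall = √498.5 = 22.3 m/s

V_stall = 22.3 m/s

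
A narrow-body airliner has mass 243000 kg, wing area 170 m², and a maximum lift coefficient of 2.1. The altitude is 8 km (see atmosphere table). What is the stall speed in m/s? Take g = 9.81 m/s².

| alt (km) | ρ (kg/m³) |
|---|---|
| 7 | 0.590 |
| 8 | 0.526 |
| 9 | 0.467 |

V_stall = 159 m/s

At 8 km, from the table: ρ = 0.526 kg/m³.
At stall, lift equals weight: L = W = m·g = 243000 × 9.81 = 2.384×10^6 N.
V_stall = √(2W/(ρ·S·CL,max)) = √(2 × 2.384×10^6 / (0.526 × 170 × 2.1))
V_stall = √25390 = 159 m/s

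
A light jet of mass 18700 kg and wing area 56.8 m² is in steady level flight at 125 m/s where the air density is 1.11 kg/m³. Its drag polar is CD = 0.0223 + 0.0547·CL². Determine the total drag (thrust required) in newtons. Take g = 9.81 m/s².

D = 14700 N

Level flight ⇒ L = W = m·g = 18700 × 9.81 = 1.8345×10^5 N.
q = ½ρv² = ½ × 1.11 × 125² = 8672 Pa.
CL = 2W/(ρv²S) = 2×1.8345×10^5/(1.11×125²×56.8) = 0.3724.
CD = 0.0223 + 0.0547 × 0.3724² = 0.02989.
D = q·S·CD = 8672 × 56.8 × 0.02989 = 14720 N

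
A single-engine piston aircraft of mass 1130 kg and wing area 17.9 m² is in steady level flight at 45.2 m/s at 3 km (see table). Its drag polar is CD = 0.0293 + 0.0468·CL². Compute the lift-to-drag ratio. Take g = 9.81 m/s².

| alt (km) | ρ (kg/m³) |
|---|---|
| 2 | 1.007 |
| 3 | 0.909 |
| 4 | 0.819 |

At 3 km, from the table: ρ = 0.909 kg/m³.
Weight W = mg = 1130 × 9.81 = 11085 N; in level flight L = W.
q = ½ρv² = ½ × 0.909 × 45.2² = 928.6 Pa.
Required CL = L/(qS) = 11085/(928.6·17.9) = 0.6669.
CD = 0.0293 + 0.0468 × 0.6669² = 0.05012.
L/D = CL/CD = 0.6669 / 0.05012 = 13.3

L/D = 13.3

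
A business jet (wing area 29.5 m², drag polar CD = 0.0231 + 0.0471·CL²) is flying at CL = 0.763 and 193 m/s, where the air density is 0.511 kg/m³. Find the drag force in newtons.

CD = 0.0231 + 0.0471 × 0.763² = 0.05052
D = ½ρv²S·CD = ½ × 0.511 × 193² × 29.5 × 0.05052 = 14200 N

D = 14200 N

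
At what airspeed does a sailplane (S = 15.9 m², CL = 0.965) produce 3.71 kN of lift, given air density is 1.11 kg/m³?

L = ½ρv²S·CL ⇒ v = √(2L/(ρ·S·CL))
v = √(2 × 3710 / (1.11 × 15.9 × 0.965)) = √435.7 = 20.9 m/s

v = 20.9 m/s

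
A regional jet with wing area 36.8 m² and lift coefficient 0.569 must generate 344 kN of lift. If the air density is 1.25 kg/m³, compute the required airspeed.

L = ½ρv²S·CL ⇒ v = √(2L/(ρ·S·CL))
v = √(2 × 3.44×10^5 / (1.25 × 36.8 × 0.569)) = √26290 = 162 m/s

v = 162 m/s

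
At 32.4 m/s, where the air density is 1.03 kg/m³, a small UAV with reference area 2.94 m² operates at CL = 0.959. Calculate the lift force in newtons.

L = 1520 N

L = ½ρv²S·CL = ½ × 1.03 × 32.4² × 2.94 × 0.959 = 1520 N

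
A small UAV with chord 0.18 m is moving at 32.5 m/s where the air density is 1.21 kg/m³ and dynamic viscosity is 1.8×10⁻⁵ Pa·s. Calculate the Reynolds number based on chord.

Re = ρ·v·c/μ = 1.21 × 32.5 × 0.18 / (1.8×10⁻⁵) = 3.93×10^5

Re = 3.93×10^5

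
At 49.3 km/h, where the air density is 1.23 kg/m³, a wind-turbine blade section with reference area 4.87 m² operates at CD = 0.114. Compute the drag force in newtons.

Convert speed: v = 49.3 km/h ÷ 3.6 = 13.69 m/s.
Dynamic pressure q = ½ρv² = ½ × 1.23 × 13.69² = 115.3 Pa.
D = q·S·CD = 115.3 × 4.87 × 0.114 = 64 N

D = 64 N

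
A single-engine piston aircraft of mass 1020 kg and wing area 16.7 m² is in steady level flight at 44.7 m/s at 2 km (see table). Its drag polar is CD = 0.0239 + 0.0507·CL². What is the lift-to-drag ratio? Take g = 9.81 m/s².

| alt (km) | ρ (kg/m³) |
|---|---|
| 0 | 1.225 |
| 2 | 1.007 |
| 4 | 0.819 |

L/D = 14.2

At 2 km, from the table: ρ = 1.007 kg/m³.
Weight W = mg = 1020 × 9.81 = 10006 N; in level flight L = W.
Dynamic pressure q = 0.5 × 1.007 × 44.7² = 1006 Pa.
Required CL = L/(qS) = 10006/(1006·16.7) = 0.5956.
CD = 0.0239 + 0.0507 × 0.5956² = 0.04188.
L/D = CL/CD = 0.5956 / 0.04188 = 14.2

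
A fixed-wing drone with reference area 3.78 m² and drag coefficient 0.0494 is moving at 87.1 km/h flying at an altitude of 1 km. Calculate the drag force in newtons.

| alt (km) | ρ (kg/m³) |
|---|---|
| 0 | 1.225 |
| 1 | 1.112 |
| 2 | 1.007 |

At 1 km, from the table: ρ = 1.112 kg/m³.
Convert speed: v = 87.1 km/h ÷ 3.6 = 24.19 m/s.
D = ½ρv²S·CD = ½ × 1.112 × 24.19² × 3.78 × 0.0494 = 60.8 N

D = 60.8 N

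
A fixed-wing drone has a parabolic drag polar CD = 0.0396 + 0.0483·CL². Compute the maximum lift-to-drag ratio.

(L/D)max = 11.4

For CD = CD0 + K·CL², (L/D)max occurs at CL* = √(CD0/K) and equals 1/(2√(K·CD0)).
(L/D)max = 1/(2√(0.0483 × 0.0396)) = 1/(2 × 0.04373) = 11.4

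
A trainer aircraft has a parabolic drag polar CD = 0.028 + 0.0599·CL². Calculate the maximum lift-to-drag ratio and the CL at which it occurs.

(L/D)max = 12.2, at CL = 0.684

For CD = CD0 + K·CL², (L/D)max occurs at CL* = √(CD0/K) and equals 1/(2√(K·CD0)).
(L/D)max = 1/(2√(0.0599 × 0.028)) = 1/(2 × 0.04095) = 12.2
CL* = √(0.028/0.0599) = 0.684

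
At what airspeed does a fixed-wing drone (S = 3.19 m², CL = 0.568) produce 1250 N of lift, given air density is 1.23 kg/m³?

v = 33.5 m/s

L = ½ρv²S·CL ⇒ v = √(2L/(ρ·S·CL))
v = √(2 × 1250 / (1.23 × 3.19 × 0.568)) = √1122 = 33.5 m/s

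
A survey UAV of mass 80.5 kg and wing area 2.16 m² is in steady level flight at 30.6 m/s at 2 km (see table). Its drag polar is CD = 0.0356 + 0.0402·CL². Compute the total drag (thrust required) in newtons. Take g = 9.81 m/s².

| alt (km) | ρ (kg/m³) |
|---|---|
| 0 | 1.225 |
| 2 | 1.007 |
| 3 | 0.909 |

D = 60.9 N

At 2 km, from the table: ρ = 1.007 kg/m³.
Weight W = mg = 80.5 × 9.81 = 789.71 N; in level flight L = W.
q = ½ρv² = ½ × 1.007 × 30.6² = 471.5 Pa.
CL = 2W/(ρv²S) = 2×789.71/(1.007×30.6²×2.16) = 0.7755.
CD = 0.0356 + 0.0402 × 0.7755² = 0.05977.
D = q·S·CD = 471.5 × 2.16 × 0.05977 = 60.87 N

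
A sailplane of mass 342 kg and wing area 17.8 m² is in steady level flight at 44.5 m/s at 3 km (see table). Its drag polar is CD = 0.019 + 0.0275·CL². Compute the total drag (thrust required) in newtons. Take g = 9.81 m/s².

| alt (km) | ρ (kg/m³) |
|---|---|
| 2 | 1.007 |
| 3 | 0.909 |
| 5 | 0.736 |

At 3 km, from the table: ρ = 0.909 kg/m³.
Level flight ⇒ L = W = m·g = 342 × 9.81 = 3355 N.
q = ½ρv² = ½ × 0.909 × 44.5² = 900 Pa.
Required CL = L/(qS) = 3355/(900·17.8) = 0.2094.
CD = 0.019 + 0.0275 × 0.2094² = 0.02021.
D = q·S·CD = 900 × 17.8 × 0.02021 = 323.7 N

D = 324 N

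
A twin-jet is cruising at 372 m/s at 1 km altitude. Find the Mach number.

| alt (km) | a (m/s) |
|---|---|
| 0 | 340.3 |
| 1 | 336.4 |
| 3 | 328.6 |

M = 1.11

At 1 km, from the table: a = 336.4 m/s.
M = v/a = 372 / 336.4 = 1.11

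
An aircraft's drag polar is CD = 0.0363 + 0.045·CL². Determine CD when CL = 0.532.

CD = 0.049

CD = 0.0363 + 0.045 × 0.532² = 0.0363 + 0.01274 = 0.049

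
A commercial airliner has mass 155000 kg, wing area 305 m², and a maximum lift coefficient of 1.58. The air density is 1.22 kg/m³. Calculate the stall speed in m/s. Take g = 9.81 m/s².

V_stall = 71.9 m/s

Weight W = mg = 155000 × 9.81 = 1.521×10^6 N.
V_stall = √(2W/(ρ·S·CL,max)) = √(2 × 1.521×10^6 / (1.22 × 305 × 1.58))
V_stall = √5173 = 71.9 m/s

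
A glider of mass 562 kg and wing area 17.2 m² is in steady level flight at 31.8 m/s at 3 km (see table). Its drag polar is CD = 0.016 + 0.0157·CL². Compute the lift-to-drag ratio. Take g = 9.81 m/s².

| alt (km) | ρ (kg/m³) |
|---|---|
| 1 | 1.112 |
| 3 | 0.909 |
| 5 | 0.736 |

At 3 km, from the table: ρ = 0.909 kg/m³.
Weight W = mg = 562 × 9.81 = 5513.2 N; in level flight L = W.
q = ½ρv² = ½ × 0.909 × 31.8² = 459.6 Pa.
CL = 2W/(ρv²S) = 2×5513.2/(0.909×31.8²×17.2) = 0.6974.
CD = 0.016 + 0.0157 × 0.6974² = 0.02364.
L/D = CL/CD = 0.6974 / 0.02364 = 29.5

L/D = 29.5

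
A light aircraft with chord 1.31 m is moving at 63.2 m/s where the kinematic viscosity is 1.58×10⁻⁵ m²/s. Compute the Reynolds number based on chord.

Re = 5.24×10^6

Re = v·c/ν = 63.2 × 1.31 / (1.58×10⁻⁵) = 5.24×10^6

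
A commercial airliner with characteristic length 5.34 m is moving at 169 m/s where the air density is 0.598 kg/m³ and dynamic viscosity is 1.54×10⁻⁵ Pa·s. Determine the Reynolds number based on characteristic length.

Re = 3.5×10^7

Re = ρ·v·c/μ = 0.598 × 169 × 5.34 / (1.54×10⁻⁵) = 3.5×10^7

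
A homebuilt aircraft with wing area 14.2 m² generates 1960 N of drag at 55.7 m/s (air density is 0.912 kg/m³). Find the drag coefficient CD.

From D = ½ρv²S·CD, rearranging gives CD = 2D/(ρv²S).
CD = 2 × 1960 / (0.912 × 55.7² × 14.2) = 0.0976

CD = 0.0976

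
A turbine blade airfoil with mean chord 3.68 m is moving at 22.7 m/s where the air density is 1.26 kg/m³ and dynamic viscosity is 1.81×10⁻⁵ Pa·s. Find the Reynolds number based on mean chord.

Re = 5.82×10^6

Re = ρ·v·c/μ = 1.26 × 22.7 × 3.68 / (1.81×10⁻⁵) = 5.82×10^6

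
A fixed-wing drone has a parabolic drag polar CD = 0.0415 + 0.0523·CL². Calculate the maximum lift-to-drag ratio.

(L/D)max = 10.7

For CD = CD0 + K·CL², (L/D)max occurs at CL* = √(CD0/K) and equals 1/(2√(K·CD0)).
(L/D)max = 1/(2√(0.0523 × 0.0415)) = 1/(2 × 0.04659) = 10.7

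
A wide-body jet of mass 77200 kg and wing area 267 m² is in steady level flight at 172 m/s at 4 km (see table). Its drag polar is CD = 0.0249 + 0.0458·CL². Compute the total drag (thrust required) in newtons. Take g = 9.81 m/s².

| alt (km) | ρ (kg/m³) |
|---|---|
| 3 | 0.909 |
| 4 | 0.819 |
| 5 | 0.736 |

At 4 km, from the table: ρ = 0.819 kg/m³.
Level flight ⇒ L = W = m·g = 77200 × 9.81 = 7.5733×10^5 N.
Dynamic pressure q = 0.5 × 0.819 × 172² = 12110 Pa.
CL = W/(q·S) = 7.5733×10^5 / (12110 × 267) = 0.2341.
CD = 0.0249 + 0.0458 × 0.2341² = 0.02741.
D = q·S·CD = 12110 × 267 × 0.02741 = 88660 N

D = 88700 N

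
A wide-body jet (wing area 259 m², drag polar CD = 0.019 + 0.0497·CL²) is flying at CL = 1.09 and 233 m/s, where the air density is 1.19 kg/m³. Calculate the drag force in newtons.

CD = 0.019 + 0.0497 × 1.09² = 0.07805
D = ½ρv²S·CD = ½ × 1.19 × 233² × 259 × 0.07805 = 6.53×10^5 N

D = 6.53×10^5 N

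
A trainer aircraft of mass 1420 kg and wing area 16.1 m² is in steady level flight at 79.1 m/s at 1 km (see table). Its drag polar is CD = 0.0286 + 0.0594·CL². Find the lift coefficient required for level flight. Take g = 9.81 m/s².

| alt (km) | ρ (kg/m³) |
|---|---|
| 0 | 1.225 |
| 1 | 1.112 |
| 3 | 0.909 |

CL = 0.249

At 1 km, from the table: ρ = 1.112 kg/m³.
Weight W = mg = 1420 × 9.81 = 13930 N; in level flight L = W.
Dynamic pressure q = 0.5 × 1.112 × 79.1² = 3479 Pa.
CL = 2W/(ρv²S) = 2×13930/(1.112×79.1²×16.1) = 0.2487.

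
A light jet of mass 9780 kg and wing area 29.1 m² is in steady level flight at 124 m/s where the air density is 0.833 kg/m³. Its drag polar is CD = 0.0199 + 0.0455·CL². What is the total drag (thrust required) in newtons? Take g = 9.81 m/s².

In steady level flight, lift balances weight: W = mg = 9780 × 9.81 = 95942 N.
q = ½ρv² = ½ × 0.833 × 124² = 6404 Pa.
CL = W/(q·S) = 95942 / (6404 × 29.1) = 0.5148.
CD = 0.0199 + 0.0455 × 0.5148² = 0.03196.
D = q·S·CD = 6404 × 29.1 × 0.03196 = 5956 N

D = 5960 N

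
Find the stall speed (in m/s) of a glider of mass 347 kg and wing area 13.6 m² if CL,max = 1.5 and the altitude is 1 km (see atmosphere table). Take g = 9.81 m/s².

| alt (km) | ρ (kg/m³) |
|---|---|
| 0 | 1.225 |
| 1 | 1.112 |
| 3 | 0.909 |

At 1 km, from the table: ρ = 1.112 kg/m³.
Weight W = mg = 347 × 9.81 = 3404 N.
From L = ½ρV²S·CL,max = W: V_stall = √(2W/(ρSCL,max)) = √(2·3404/(1.112·13.6·1.5))
V_stall = √300.1 = 17.3 m/s

V_stall = 17.3 m/s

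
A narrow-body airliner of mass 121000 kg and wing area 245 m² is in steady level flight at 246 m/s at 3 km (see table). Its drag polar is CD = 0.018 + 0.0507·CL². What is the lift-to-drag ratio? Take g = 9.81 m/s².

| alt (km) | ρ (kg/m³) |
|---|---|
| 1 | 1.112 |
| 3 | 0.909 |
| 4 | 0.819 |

At 3 km, from the table: ρ = 0.909 kg/m³.
Weight W = mg = 121000 × 9.81 = 1.187×10^6 N; in level flight L = W.
Dynamic pressure q = 0.5 × 0.909 × 246² = 27500 Pa.
CL = 2W/(ρv²S) = 2×1.187×10^6/(0.909×246²×245) = 0.1762.
CD = 0.018 + 0.0507 × 0.1762² = 0.01957.
L/D = CL/CD = 0.1762 / 0.01957 = 9

L/D = 9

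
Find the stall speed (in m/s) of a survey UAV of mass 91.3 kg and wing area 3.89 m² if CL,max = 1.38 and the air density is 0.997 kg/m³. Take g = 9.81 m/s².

V_stall = 18.3 m/s

Weight W = mg = 91.3 × 9.81 = 895.7 N.
From L = ½ρV²S·CL,max = W: V_stall = √(2W/(ρSCL,max)) = √(2·895.7/(0.997·3.89·1.38))
V_stall = √334.7 = 18.3 m/s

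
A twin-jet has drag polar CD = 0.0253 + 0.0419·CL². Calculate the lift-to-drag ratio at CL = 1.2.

L/D = 14

CD = 0.0253 + 0.0419 × 1.2² = 0.08564
L/D = CL/CD = 1.2 / 0.08564 = 14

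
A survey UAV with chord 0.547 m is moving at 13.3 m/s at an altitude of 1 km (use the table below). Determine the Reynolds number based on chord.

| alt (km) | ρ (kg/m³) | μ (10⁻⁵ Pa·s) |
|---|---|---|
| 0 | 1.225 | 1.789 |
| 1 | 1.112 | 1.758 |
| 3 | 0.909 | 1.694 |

At 1 km, from the table: ρ = 1.112 kg/m³, μ = 1.758×10⁻⁵ Pa·s.
Re = ρ·v·c/μ = 1.112 × 13.3 × 0.547 / (1.758×10⁻⁵) = 4.6×10^5

Re = 4.6×10^5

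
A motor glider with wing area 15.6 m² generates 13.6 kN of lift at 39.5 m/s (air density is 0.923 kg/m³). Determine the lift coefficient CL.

CL = 1.21

From L = ½ρv²S·CL, rearranging gives CL = 2L/(ρv²S).
CL = 2 × 13600 / (0.923 × 39.5² × 15.6) = 1.21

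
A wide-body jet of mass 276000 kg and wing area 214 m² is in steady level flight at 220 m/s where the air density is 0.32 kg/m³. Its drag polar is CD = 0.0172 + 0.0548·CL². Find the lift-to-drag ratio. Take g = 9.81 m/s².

L/D = 9.99

Level flight ⇒ L = W = m·g = 276000 × 9.81 = 2.7076×10^6 N.
Dynamic pressure q = 0.5 × 0.32 × 220² = 7744 Pa.
Required CL = L/(qS) = 2.7076×10^6/(7744·214) = 1.634.
CD = 0.0172 + 0.0548 × 1.634² = 0.1635.
L/D = CL/CD = 1.634 / 0.1635 = 9.99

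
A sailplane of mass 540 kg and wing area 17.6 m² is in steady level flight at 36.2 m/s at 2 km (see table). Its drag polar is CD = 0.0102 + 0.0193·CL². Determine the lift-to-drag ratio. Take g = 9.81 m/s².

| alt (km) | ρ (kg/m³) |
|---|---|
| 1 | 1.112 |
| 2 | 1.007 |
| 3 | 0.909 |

L/D = 32.1

At 2 km, from the table: ρ = 1.007 kg/m³.
In steady level flight, lift balances weight: W = mg = 540 × 9.81 = 5297.4 N.
q = ½ρv² = ½ × 1.007 × 36.2² = 659.8 Pa.
Required CL = L/(qS) = 5297.4/(659.8·17.6) = 0.4562.
CD = 0.0102 + 0.0193 × 0.4562² = 0.01422.
L/D = CL/CD = 0.4562 / 0.01422 = 32.1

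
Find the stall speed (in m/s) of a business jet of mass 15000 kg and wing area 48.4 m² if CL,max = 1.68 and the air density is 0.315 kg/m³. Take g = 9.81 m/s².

Stall occurs when L = W at CL,max. W = mg = 15000 × 9.81 = 1.472×10^5 N.
From L = ½ρV²S·CL,max = W: V_stall = √(2W/(ρSCL,max)) = √(2·1.472×10^5/(0.315·48.4·1.68))
V_stall = √11490 = 107 m/s

V_stall = 107 m/s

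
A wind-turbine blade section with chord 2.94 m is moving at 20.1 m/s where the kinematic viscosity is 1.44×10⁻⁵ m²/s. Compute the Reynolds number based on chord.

Re = v·c/ν = 20.1 × 2.94 / (1.44×10⁻⁵) = 4.1×10^6

Re = 4.1×10^6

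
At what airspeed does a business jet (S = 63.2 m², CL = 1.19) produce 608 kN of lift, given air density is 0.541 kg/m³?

v = 173 m/s

L = ½ρv²S·CL ⇒ v = √(2L/(ρ·S·CL))
v = √(2 × 6.08×10^5 / (0.541 × 63.2 × 1.19)) = √29890 = 173 m/s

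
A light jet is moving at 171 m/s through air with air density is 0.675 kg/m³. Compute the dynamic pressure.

q = 9870 Pa

q = ½ρv² = ½ × 0.675 × 171² = 9870 Pa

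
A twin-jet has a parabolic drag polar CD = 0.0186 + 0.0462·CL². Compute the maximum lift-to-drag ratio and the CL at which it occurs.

(L/D)max = 17.1, at CL = 0.635

For CD = CD0 + K·CL², (L/D)max occurs at CL* = √(CD0/K) and equals 1/(2√(K·CD0)).
(L/D)max = 1/(2√(0.0462 × 0.0186)) = 1/(2 × 0.02931) = 17.1
CL* = √(0.0186/0.0462) = 0.635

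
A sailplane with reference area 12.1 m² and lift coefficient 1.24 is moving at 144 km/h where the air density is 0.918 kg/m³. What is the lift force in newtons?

Convert speed: v = 144 km/h ÷ 3.6 = 40 m/s.
L = ½ρv²S·CL = ½ × 0.918 × 40² × 12.1 × 1.24 = 11000 N ≈ 11 kN

L = 11000 N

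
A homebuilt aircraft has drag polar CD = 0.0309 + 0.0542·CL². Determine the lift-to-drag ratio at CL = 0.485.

CD = 0.0309 + 0.0542 × 0.485² = 0.04365
L/D = CL/CD = 0.485 / 0.04365 = 11.1

L/D = 11.1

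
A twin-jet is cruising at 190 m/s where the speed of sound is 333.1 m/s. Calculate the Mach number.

M = 0.57

M = v/a = 190 / 333.1 = 0.57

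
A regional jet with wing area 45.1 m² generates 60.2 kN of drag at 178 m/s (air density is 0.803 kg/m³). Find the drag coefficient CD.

CD = 0.105

From D = ½ρv²S·CD, rearranging gives CD = 2D/(ρv²S).
CD = 2 × 60200 / (0.803 × 178² × 45.1) = 0.105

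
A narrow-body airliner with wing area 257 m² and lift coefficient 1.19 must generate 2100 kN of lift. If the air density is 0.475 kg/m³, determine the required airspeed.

L = ½ρv²S·CL ⇒ v = √(2L/(ρ·S·CL))
v = √(2 × 2.1×10^6 / (0.475 × 257 × 1.19)) = √28910 = 170 m/s

v = 170 m/s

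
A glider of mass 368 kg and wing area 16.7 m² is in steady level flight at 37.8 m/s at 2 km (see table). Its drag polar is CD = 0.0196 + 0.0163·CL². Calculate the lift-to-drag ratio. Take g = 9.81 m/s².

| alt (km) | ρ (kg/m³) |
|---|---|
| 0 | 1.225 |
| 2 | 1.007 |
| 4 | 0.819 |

At 2 km, from the table: ρ = 1.007 kg/m³.
In steady level flight, lift balances weight: W = mg = 368 × 9.81 = 3610.1 N.
q = ½ρv² = ½ × 1.007 × 37.8² = 719.4 Pa.
CL = W/(q·S) = 3610.1 / (719.4 × 16.7) = 0.3005.
CD = 0.0196 + 0.0163 × 0.3005² = 0.02107.
L/D = CL/CD = 0.3005 / 0.02107 = 14.3

L/D = 14.3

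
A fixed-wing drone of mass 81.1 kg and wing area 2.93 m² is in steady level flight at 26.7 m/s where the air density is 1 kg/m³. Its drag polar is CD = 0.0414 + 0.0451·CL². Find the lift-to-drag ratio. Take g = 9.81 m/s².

Level flight ⇒ L = W = m·g = 81.1 × 9.81 = 795.59 N.
Dynamic pressure q = 0.5 × 1 × 26.7² = 356.4 Pa.
Required CL = L/(qS) = 795.59/(356.4·2.93) = 0.7618.
CD = 0.0414 + 0.0451 × 0.7618² = 0.06757.
L/D = CL/CD = 0.7618 / 0.06757 = 11.3

L/D = 11.3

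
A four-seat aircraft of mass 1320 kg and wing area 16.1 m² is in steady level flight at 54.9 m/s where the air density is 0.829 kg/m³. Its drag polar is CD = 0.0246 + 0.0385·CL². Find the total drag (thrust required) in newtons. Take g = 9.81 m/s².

Weight W = mg = 1320 × 9.81 = 12949 N; in level flight L = W.
Dynamic pressure q = 0.5 × 0.829 × 54.9² = 1249 Pa.
CL = 2W/(ρv²S) = 2×12949/(0.829×54.9²×16.1) = 0.6438.
CD = 0.0246 + 0.0385 × 0.6438² = 0.04056.
D = q·S·CD = 1249 × 16.1 × 0.04056 = 815.8 N

D = 816 N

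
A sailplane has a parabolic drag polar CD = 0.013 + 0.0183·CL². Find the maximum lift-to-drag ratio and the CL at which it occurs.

(L/D)max = 32.4, at CL = 0.843

For CD = CD0 + K·CL², (L/D)max occurs at CL* = √(CD0/K) and equals 1/(2√(K·CD0)).
(L/D)max = 1/(2√(0.0183 × 0.013)) = 1/(2 × 0.01542) = 32.4
CL* = √(0.013/0.0183) = 0.843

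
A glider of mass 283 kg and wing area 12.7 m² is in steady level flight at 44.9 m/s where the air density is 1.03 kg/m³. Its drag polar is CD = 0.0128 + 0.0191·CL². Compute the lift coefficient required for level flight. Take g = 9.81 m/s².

Weight W = mg = 283 × 9.81 = 2776.2 N; in level flight L = W.
Dynamic pressure q = 0.5 × 1.03 × 44.9² = 1038 Pa.
Required CL = L/(qS) = 2776.2/(1038·12.7) = 0.2105.

CL = 0.211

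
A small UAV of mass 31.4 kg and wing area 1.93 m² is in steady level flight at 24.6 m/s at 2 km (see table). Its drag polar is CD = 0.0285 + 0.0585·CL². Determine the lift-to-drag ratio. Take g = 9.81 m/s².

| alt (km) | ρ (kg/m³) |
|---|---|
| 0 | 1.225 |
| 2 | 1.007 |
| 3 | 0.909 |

L/D = 11.8

At 2 km, from the table: ρ = 1.007 kg/m³.
In steady level flight, lift balances weight: W = mg = 31.4 × 9.81 = 308.03 N.
Dynamic pressure q = 0.5 × 1.007 × 24.6² = 304.7 Pa.
CL = W/(q·S) = 308.03 / (304.7 × 1.93) = 0.5238.
CD = 0.0285 + 0.0585 × 0.5238² = 0.04455.
L/D = CL/CD = 0.5238 / 0.04455 = 11.8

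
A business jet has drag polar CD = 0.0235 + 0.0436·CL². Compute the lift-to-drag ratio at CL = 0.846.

L/D = 15.5

CD = 0.0235 + 0.0436 × 0.846² = 0.05471
L/D = CL/CD = 0.846 / 0.05471 = 15.5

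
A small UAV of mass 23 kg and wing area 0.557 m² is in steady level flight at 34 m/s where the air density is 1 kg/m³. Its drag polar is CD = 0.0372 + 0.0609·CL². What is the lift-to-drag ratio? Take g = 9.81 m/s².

In steady level flight, lift balances weight: W = mg = 23 × 9.81 = 225.63 N.
q = ½ρv² = ½ × 1 × 34² = 578 Pa.
CL = W/(q·S) = 225.63 / (578 × 0.557) = 0.7008.
CD = 0.0372 + 0.0609 × 0.7008² = 0.06711.
L/D = CL/CD = 0.7008 / 0.06711 = 10.4

L/D = 10.4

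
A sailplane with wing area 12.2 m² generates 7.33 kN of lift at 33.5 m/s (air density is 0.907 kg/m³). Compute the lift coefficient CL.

From L = ½ρv²S·CL, rearranging gives CL = 2L/(ρv²S).
CL = 2 × 7330 / (0.907 × 33.5² × 12.2) = 1.18

CL = 1.18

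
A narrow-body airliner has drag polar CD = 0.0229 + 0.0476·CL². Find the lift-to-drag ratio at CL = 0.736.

L/D = 15.1

CD = 0.0229 + 0.0476 × 0.736² = 0.04868
L/D = CL/CD = 0.736 / 0.04868 = 15.1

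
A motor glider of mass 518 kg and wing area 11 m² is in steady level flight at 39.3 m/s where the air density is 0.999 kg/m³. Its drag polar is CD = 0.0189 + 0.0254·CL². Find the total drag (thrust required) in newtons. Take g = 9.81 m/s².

D = 238 N

Level flight ⇒ L = W = m·g = 518 × 9.81 = 5081.6 N.
q = ½ρv² = ½ × 0.999 × 39.3² = 771.5 Pa.
Required CL = L/(qS) = 5081.6/(771.5·11) = 0.5988.
CD = 0.0189 + 0.0254 × 0.5988² = 0.02801.
D = q·S·CD = 771.5 × 11 × 0.02801 = 237.7 N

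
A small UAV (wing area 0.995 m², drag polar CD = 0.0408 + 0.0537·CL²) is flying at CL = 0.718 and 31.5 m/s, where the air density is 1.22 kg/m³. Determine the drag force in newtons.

D = 41.2 N

CD = 0.0408 + 0.0537 × 0.718² = 0.06848
D = ½ρv²S·CD = ½ × 1.22 × 31.5² × 0.995 × 0.06848 = 41.2 N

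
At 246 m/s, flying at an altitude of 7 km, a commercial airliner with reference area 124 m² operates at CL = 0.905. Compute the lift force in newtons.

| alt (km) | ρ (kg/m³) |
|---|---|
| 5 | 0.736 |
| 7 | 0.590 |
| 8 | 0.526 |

L = 2×10^6 N

At 7 km, from the table: ρ = 0.590 kg/m³.
Dynamic pressure q = ½ρv² = ½ × 0.59 × 246² = 17850 Pa.
L = q·S·CL = 17850 × 124 × 0.905 = 2×10^6 N ≈ 2000 kN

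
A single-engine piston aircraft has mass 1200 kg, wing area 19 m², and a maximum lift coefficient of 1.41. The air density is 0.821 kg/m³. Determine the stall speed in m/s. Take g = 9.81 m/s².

Weight W = mg = 1200 × 9.81 = 11770 N.
From L = ½ρV²S·CL,max = W: V_stall = √(2W/(ρSCL,max)) = √(2·11770/(0.821·19·1.41))
V_stall = √1070 = 32.7 m/s

V_stall = 32.7 m/s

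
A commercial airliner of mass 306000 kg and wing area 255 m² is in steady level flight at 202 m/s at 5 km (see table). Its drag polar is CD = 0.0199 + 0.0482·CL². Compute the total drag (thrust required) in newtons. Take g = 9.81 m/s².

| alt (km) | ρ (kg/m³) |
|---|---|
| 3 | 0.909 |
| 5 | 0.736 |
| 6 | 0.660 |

D = 1.9×10^5 N

At 5 km, from the table: ρ = 0.736 kg/m³.
Weight W = mg = 306000 × 9.81 = 3.0019×10^6 N; in level flight L = W.
Dynamic pressure q = 0.5 × 0.736 × 202² = 15020 Pa.
CL = 2W/(ρv²S) = 2×3.0019×10^6/(0.736×202²×255) = 0.784.
CD = 0.0199 + 0.0482 × 0.784² = 0.04952.
D = q·S·CD = 15020 × 255 × 0.04952 = 1.896×10^5 N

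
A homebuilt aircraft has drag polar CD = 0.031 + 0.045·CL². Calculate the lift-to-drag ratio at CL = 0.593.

CD = 0.031 + 0.045 × 0.593² = 0.04682
L/D = CL/CD = 0.593 / 0.04682 = 12.7

L/D = 12.7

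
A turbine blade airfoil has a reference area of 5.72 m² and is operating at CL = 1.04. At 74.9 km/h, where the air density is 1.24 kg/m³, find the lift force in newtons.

L = 1600 N

Convert speed: v = 74.9 km/h ÷ 3.6 = 20.81 m/s.
Dynamic pressure q = ½ρv² = ½ × 1.24 × 20.81² = 268.4 Pa.
L = q·S·CL = 268.4 × 5.72 × 1.04 = 1600 N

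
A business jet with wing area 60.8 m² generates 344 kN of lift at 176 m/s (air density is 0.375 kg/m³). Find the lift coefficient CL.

CL = 0.974

From L = ½ρv²S·CL, rearranging gives CL = 2L/(ρv²S).
CL = 2 × 3.44×10^5 / (0.375 × 176² × 60.8) = 0.974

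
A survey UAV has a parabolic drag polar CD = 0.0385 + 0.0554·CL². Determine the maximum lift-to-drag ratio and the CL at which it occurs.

(L/D)max = 10.8, at CL = 0.834

For CD = CD0 + K·CL², (L/D)max occurs at CL* = √(CD0/K) and equals 1/(2√(K·CD0)).
(L/D)max = 1/(2√(0.0554 × 0.0385)) = 1/(2 × 0.04618) = 10.8
CL* = √(0.0385/0.0554) = 0.834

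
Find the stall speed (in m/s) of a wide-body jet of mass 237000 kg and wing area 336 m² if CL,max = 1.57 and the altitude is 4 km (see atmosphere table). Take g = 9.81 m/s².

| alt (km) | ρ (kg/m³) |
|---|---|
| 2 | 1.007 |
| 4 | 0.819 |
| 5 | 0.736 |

At 4 km, from the table: ρ = 0.819 kg/m³.
At stall, lift equals weight: L = W = m·g = 237000 × 9.81 = 2.325×10^6 N.
From L = ½ρV²S·CL,max = W: V_stall = √(2W/(ρSCL,max)) = √(2·2.325×10^6/(0.819·336·1.57))
V_stall = √10760 = 104 m/s

V_stall = 104 m/s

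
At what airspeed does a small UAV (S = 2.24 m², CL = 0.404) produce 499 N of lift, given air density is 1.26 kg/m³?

v = 29.6 m/s

L = ½ρv²S·CL ⇒ v = √(2L/(ρ·S·CL))
v = √(2 × 499 / (1.26 × 2.24 × 0.404)) = √875.2 = 29.6 m/s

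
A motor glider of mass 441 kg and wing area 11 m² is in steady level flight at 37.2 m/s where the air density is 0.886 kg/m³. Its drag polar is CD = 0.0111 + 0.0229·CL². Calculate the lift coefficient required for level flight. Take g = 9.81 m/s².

CL = 0.642

In steady level flight, lift balances weight: W = mg = 441 × 9.81 = 4326.2 N.
Dynamic pressure q = 0.5 × 0.886 × 37.2² = 613 Pa.
CL = W/(q·S) = 4326.2 / (613 × 11) = 0.6415.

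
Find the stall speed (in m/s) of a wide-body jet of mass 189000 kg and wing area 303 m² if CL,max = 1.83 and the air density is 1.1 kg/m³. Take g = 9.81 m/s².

At stall, lift equals weight: L = W = m·g = 189000 × 9.81 = 1.854×10^6 N.
V_stall = √(2W/(ρ·S·CL,max)) = √(2 × 1.854×10^6 / (1.1 × 303 × 1.83))
V_stall = √6080 = 78 m/s

V_stall = 78 m/s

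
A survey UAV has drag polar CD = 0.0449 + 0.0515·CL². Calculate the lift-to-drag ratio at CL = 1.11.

CD = 0.0449 + 0.0515 × 1.11² = 0.1084
L/D = CL/CD = 1.11 / 0.1084 = 10.2

L/D = 10.2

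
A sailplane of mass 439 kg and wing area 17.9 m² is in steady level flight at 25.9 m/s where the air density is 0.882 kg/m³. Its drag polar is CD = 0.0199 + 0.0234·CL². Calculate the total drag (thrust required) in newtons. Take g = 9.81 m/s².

D = 187 N

Level flight ⇒ L = W = m·g = 439 × 9.81 = 4306.6 N.
Dynamic pressure q = 0.5 × 0.882 × 25.9² = 295.8 Pa.
CL = W/(q·S) = 4306.6 / (295.8 × 17.9) = 0.8133.
CD = 0.0199 + 0.0234 × 0.8133² = 0.03538.
D = q·S·CD = 295.8 × 17.9 × 0.03538 = 187.3 N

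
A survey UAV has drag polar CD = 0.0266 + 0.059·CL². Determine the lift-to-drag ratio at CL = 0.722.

L/D = 12.6

CD = 0.0266 + 0.059 × 0.722² = 0.05736
L/D = CL/CD = 0.722 / 0.05736 = 12.6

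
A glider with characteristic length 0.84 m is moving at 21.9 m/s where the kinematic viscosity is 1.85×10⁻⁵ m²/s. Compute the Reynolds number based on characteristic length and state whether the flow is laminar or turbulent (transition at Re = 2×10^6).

Re = 9.94×10^5 (laminar)

Re = v·c/ν = 21.9 × 0.84 / (1.85×10⁻⁵) = 9.94×10^5
Since 9.94×10^5 < 2×10^6, the flow is laminar.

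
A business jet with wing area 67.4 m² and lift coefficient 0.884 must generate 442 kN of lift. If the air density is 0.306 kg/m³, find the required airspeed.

L = ½ρv²S·CL ⇒ v = √(2L/(ρ·S·CL))
v = √(2 × 4.42×10^5 / (0.306 × 67.4 × 0.884)) = √48490 = 220 m/s

v = 220 m/s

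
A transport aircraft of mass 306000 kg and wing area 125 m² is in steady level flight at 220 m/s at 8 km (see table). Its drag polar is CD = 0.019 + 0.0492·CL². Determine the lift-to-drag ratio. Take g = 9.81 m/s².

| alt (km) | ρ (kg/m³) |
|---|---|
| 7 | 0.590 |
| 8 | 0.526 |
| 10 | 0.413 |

L/D = 9.72

At 8 km, from the table: ρ = 0.526 kg/m³.
In steady level flight, lift balances weight: W = mg = 306000 × 9.81 = 3.0019×10^6 N.
q = ½ρv² = ½ × 0.526 × 220² = 12730 Pa.
CL = 2W/(ρv²S) = 2×3.0019×10^6/(0.526×220²×125) = 1.887.
CD = 0.019 + 0.0492 × 1.887² = 0.1941.
L/D = CL/CD = 1.887 / 0.1941 = 9.72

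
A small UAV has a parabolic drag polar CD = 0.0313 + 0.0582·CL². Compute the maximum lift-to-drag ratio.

For CD = CD0 + K·CL², (L/D)max occurs at CL* = √(CD0/K) and equals 1/(2√(K·CD0)).
(L/D)max = 1/(2√(0.0582 × 0.0313)) = 1/(2 × 0.04268) = 11.7

(L/D)max = 11.7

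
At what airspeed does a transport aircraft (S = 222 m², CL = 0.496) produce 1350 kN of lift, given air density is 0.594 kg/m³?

L = ½ρv²S·CL ⇒ v = √(2L/(ρ·S·CL))
v = √(2 × 1.35×10^6 / (0.594 × 222 × 0.496)) = √41280 = 203 m/s

v = 203 m/s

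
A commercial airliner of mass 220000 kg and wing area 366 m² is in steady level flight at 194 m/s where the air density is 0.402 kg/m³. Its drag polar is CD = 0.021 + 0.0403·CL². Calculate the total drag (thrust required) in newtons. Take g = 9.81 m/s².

D = 1.26×10^5 N

Weight W = mg = 220000 × 9.81 = 2.1582×10^6 N; in level flight L = W.
Dynamic pressure q = 0.5 × 0.402 × 194² = 7565 Pa.
CL = W/(q·S) = 2.1582×10^6 / (7565 × 366) = 0.7795.
CD = 0.021 + 0.0403 × 0.7795² = 0.04549.
D = q·S·CD = 7565 × 366 × 0.04549 = 1.259×10^5 N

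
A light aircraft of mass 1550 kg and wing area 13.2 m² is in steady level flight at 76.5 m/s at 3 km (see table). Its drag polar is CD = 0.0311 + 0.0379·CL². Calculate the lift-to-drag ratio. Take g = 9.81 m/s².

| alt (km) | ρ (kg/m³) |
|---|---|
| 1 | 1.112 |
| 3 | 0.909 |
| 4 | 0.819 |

At 3 km, from the table: ρ = 0.909 kg/m³.
In steady level flight, lift balances weight: W = mg = 1550 × 9.81 = 15206 N.
q = ½ρv² = ½ × 0.909 × 76.5² = 2660 Pa.
Required CL = L/(qS) = 15206/(2660·13.2) = 0.4331.
CD = 0.0311 + 0.0379 × 0.4331² = 0.03821.
L/D = CL/CD = 0.4331 / 0.03821 = 11.3

L/D = 11.3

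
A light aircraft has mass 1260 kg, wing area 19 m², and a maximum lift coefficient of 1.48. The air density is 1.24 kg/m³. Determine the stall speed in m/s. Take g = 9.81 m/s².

Weight W = mg = 1260 × 9.81 = 12360 N.
V_stall = √(2W/(ρ·S·CL,max)) = √(2 × 12360 / (1.24 × 19 × 1.48))
V_stall = √709 = 26.6 m/s

V_stall = 26.6 m/s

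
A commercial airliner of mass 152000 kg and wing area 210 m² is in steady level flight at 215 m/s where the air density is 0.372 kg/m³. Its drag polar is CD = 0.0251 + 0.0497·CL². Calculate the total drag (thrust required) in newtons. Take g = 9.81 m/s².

Level flight ⇒ L = W = m·g = 152000 × 9.81 = 1.4911×10^6 N.
Dynamic pressure q = 0.5 × 0.372 × 215² = 8598 Pa.
CL = 2W/(ρv²S) = 2×1.4911×10^6/(0.372×215²×210) = 0.8259.
CD = 0.0251 + 0.0497 × 0.8259² = 0.059.
D = q·S·CD = 8598 × 210 × 0.059 = 1.065×10^5 N

D = 1.07×10^5 N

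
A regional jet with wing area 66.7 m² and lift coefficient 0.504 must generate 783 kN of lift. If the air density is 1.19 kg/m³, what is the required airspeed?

L = ½ρv²S·CL ⇒ v = √(2L/(ρ·S·CL))
v = √(2 × 7.83×10^5 / (1.19 × 66.7 × 0.504)) = √39150 = 198 m/s

v = 198 m/s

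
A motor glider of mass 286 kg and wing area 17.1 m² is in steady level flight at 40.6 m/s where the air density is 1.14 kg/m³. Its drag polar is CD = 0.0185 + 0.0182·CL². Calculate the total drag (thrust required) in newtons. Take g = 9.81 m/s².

D = 306 N

Level flight ⇒ L = W = m·g = 286 × 9.81 = 2805.7 N.
Dynamic pressure q = 0.5 × 1.14 × 40.6² = 939.6 Pa.
CL = 2W/(ρv²S) = 2×2805.7/(1.14×40.6²×17.1) = 0.1746.
CD = 0.0185 + 0.0182 × 0.1746² = 0.01906.
D = q·S·CD = 939.6 × 17.1 × 0.01906 = 306.1 N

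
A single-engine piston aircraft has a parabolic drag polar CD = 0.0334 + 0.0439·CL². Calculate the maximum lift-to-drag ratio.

(L/D)max = 13.1

For CD = CD0 + K·CL², (L/D)max occurs at CL* = √(CD0/K) and equals 1/(2√(K·CD0)).
(L/D)max = 1/(2√(0.0439 × 0.0334)) = 1/(2 × 0.03829) = 13.1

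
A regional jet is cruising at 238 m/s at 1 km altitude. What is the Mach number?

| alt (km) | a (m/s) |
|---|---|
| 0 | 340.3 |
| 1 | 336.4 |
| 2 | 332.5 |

At 1 km, from the table: a = 336.4 m/s.
M = v/a = 238 / 336.4 = 0.707

M = 0.707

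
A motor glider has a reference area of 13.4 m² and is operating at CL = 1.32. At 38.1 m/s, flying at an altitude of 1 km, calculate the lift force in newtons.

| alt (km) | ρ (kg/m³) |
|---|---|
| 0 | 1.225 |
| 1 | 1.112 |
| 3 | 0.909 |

At 1 km, from the table: ρ = 1.112 kg/m³.
Dynamic pressure q = ½ρv² = ½ × 1.112 × 38.1² = 807.1 Pa.
L = q·S·CL = 807.1 × 13.4 × 1.32 = 14300 N ≈ 14.3 kN

L = 14300 N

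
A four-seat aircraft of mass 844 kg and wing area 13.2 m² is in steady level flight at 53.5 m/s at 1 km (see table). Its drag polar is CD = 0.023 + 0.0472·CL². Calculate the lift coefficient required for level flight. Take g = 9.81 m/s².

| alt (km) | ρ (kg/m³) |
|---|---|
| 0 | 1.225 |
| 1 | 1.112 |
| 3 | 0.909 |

At 1 km, from the table: ρ = 1.112 kg/m³.
In steady level flight, lift balances weight: W = mg = 844 × 9.81 = 8279.6 N.
Dynamic pressure q = 0.5 × 1.112 × 53.5² = 1591 Pa.
Required CL = L/(qS) = 8279.6/(1591·13.2) = 0.3941.

CL = 0.394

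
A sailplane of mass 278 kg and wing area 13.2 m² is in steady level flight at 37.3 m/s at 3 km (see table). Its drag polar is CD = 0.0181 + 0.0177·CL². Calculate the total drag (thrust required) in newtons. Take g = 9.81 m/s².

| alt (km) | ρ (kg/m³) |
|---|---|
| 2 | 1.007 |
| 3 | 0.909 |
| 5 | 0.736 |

D = 167 N

At 3 km, from the table: ρ = 0.909 kg/m³.
Level flight ⇒ L = W = m·g = 278 × 9.81 = 2727.2 N.
q = ½ρv² = ½ × 0.909 × 37.3² = 632.3 Pa.
Required CL = L/(qS) = 2727.2/(632.3·13.2) = 0.3267.
CD = 0.0181 + 0.0177 × 0.3267² = 0.01999.
D = q·S·CD = 632.3 × 13.2 × 0.01999 = 166.9 N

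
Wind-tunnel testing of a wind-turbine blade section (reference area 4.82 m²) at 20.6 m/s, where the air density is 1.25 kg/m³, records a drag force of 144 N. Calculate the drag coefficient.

CD = 0.113

From D = ½ρv²S·CD, rearranging gives CD = 2D/(ρv²S).
CD = 2 × 144 / (1.25 × 20.6² × 4.82) = 0.113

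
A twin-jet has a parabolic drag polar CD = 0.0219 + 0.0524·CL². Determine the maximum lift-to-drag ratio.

(L/D)max = 14.8

For CD = CD0 + K·CL², (L/D)max occurs at CL* = √(CD0/K) and equals 1/(2√(K·CD0)).
(L/D)max = 1/(2√(0.0524 × 0.0219)) = 1/(2 × 0.03388) = 14.8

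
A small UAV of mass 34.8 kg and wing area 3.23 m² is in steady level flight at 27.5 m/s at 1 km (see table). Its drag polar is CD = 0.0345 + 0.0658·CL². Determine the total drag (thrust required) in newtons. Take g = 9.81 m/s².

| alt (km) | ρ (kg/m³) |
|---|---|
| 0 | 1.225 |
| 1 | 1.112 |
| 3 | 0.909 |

D = 52.5 N

At 1 km, from the table: ρ = 1.112 kg/m³.
Weight W = mg = 34.8 × 9.81 = 341.39 N; in level flight L = W.
q = ½ρv² = ½ × 1.112 × 27.5² = 420.5 Pa.
CL = W/(q·S) = 341.39 / (420.5 × 3.23) = 0.2514.
CD = 0.0345 + 0.0658 × 0.2514² = 0.03866.
D = q·S·CD = 420.5 × 3.23 × 0.03866 = 52.5 N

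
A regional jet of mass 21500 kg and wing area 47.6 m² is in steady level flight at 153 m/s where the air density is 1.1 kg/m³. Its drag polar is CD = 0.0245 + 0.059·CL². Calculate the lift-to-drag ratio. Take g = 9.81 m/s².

L/D = 10.9

In steady level flight, lift balances weight: W = mg = 21500 × 9.81 = 2.1092×10^5 N.
q = ½ρv² = ½ × 1.1 × 153² = 12870 Pa.
CL = 2W/(ρv²S) = 2×2.1092×10^5/(1.1×153²×47.6) = 0.3442.
CD = 0.0245 + 0.059 × 0.3442² = 0.03149.
L/D = CL/CD = 0.3442 / 0.03149 = 10.9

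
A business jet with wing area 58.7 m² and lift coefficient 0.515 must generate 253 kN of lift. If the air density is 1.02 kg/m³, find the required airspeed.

v = 128 m/s

L = ½ρv²S·CL ⇒ v = √(2L/(ρ·S·CL))
v = √(2 × 2.53×10^5 / (1.02 × 58.7 × 0.515)) = √16410 = 128 m/s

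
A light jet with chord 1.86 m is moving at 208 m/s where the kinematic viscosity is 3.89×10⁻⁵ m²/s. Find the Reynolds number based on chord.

Re = 9.95×10^6

Re = v·c/ν = 208 × 1.86 / (3.89×10⁻⁵) = 9.95×10^6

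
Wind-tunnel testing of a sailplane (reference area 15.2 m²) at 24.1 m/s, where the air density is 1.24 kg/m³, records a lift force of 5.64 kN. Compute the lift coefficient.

From L = ½ρv²S·CL, rearranging gives CL = 2L/(ρv²S).
CL = 2 × 5640 / (1.24 × 24.1² × 15.2) = 1.03

CL = 1.03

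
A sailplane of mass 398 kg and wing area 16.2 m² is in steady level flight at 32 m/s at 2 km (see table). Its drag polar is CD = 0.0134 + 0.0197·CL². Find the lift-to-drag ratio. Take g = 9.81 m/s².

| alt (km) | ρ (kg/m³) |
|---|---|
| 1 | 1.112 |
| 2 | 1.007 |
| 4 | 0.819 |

At 2 km, from the table: ρ = 1.007 kg/m³.
Level flight ⇒ L = W = m·g = 398 × 9.81 = 3904.4 N.
q = ½ρv² = ½ × 1.007 × 32² = 515.6 Pa.
CL = 2W/(ρv²S) = 2×3904.4/(1.007×32²×16.2) = 0.4675.
CD = 0.0134 + 0.0197 × 0.4675² = 0.0177.
L/D = CL/CD = 0.4675 / 0.0177 = 26.4

L/D = 26.4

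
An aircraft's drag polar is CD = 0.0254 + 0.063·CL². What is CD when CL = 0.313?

CD = 0.0316

CD = 0.0254 + 0.063 × 0.313² = 0.0254 + 0.006172 = 0.0316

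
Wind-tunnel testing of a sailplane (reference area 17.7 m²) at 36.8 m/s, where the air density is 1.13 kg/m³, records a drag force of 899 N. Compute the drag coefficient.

From D = ½ρv²S·CD, rearranging gives CD = 2D/(ρv²S).
CD = 2 × 899 / (1.13 × 36.8² × 17.7) = 0.0664

CD = 0.0664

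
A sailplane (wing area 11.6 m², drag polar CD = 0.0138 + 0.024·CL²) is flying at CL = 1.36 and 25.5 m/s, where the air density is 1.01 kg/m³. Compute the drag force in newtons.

D = 222 N

CD = 0.0138 + 0.024 × 1.36² = 0.05819
D = ½ρv²S·CD = ½ × 1.01 × 25.5² × 11.6 × 0.05819 = 222 N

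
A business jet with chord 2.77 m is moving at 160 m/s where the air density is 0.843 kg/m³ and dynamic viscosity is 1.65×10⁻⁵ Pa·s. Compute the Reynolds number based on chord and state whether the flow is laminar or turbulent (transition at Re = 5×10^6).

Re = 2.26×10^7 (turbulent)

Re = ρ·v·c/μ = 0.843 × 160 × 2.77 / (1.65×10⁻⁵) = 2.26×10^7
Since 2.26×10^7 > 5×10^6, the flow is turbulent.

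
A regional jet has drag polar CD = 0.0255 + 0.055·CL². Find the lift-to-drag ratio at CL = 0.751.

L/D = 13.3

CD = 0.0255 + 0.055 × 0.751² = 0.05652
L/D = CL/CD = 0.751 / 0.05652 = 13.3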